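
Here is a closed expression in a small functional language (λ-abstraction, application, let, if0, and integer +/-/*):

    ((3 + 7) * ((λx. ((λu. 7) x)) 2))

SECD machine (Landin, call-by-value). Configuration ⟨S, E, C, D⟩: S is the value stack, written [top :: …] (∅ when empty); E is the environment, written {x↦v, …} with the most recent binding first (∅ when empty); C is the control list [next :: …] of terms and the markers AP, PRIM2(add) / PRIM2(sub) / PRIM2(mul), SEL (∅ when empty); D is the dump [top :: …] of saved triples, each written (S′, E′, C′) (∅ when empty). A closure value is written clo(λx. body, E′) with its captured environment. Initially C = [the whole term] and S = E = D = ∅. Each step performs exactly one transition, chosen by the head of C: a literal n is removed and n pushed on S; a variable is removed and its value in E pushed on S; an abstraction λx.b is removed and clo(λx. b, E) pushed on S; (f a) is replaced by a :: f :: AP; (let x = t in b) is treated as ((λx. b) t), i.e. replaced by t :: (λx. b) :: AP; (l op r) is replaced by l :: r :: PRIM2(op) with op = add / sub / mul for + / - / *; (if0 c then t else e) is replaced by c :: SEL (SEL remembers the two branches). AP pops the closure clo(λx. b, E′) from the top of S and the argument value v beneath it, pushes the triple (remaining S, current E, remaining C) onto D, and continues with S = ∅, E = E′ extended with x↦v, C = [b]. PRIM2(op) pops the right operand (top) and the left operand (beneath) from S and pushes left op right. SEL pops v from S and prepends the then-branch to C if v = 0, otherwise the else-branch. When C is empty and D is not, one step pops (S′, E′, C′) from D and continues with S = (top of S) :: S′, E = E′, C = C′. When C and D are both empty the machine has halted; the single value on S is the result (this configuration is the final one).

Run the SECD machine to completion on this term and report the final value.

Answer: 70

Machine steps:
[0] ⟨S=∅; E=∅; C=[((3 + 7) * ((λx. ((λu. 7) x)) 2))]; D=∅⟩
[1] ⟨S=∅; E=∅; C=[(3 + 7) :: ((λx. ((λu. 7) x)) 2) :: PRIM2(mul)]; D=∅⟩
[2] ⟨S=∅; E=∅; C=[3 :: 7 :: PRIM2(add) :: ((λx. ((λu. 7) x)) 2) :: PRIM2(mul)]; D=∅⟩
[3] ⟨S=[3]; E=∅; C=[7 :: PRIM2(add) :: ((λx. ((λu. 7) x)) 2) :: PRIM2(mul)]; D=∅⟩
[4] ⟨S=[7 :: 3]; E=∅; C=[PRIM2(add) :: ((λx. ((λu. 7) x)) 2) :: PRIM2(mul)]; D=∅⟩
[5] ⟨S=[10]; E=∅; C=[((λx. ((λu. 7) x)) 2) :: PRIM2(mul)]; D=∅⟩
[6] ⟨S=[10]; E=∅; C=[2 :: (λx. ((λu. 7) x)) :: AP :: PRIM2(mul)]; D=∅⟩
[7] ⟨S=[2 :: 10]; E=∅; C=[(λx. ((λu. 7) x)) :: AP :: PRIM2(mul)]; D=∅⟩
[8] ⟨S=[clo(λx. ((λu. 7) x), ∅) :: 2 :: 10]; E=∅; C=[AP :: PRIM2(mul)]; D=∅⟩
[9] ⟨S=∅; E={x↦2}; C=[((λu. 7) x)]; D=[([10], ∅, [PRIM2(mul)])]⟩
[10] ⟨S=∅; E={x↦2}; C=[x :: (λu. 7) :: AP]; D=[([10], ∅, [PRIM2(mul)])]⟩
[11] ⟨S=[2]; E={x↦2}; C=[(λu. 7) :: AP]; D=[([10], ∅, [PRIM2(mul)])]⟩
[12] ⟨S=[clo(λu. 7, {x↦2}) :: 2]; E={x↦2}; C=[AP]; D=[([10], ∅, [PRIM2(mul)])]⟩
[13] ⟨S=∅; E={u↦2, x↦2}; C=[7]; D=[(∅, {x↦2}, ∅) :: ([10], ∅, [PRIM2(mul)])]⟩
[14] ⟨S=[7]; E={u↦2, x↦2}; C=∅; D=[(∅, {x↦2}, ∅) :: ([10], ∅, [PRIM2(mul)])]⟩
[15] ⟨S=[7]; E={x↦2}; C=∅; D=[([10], ∅, [PRIM2(mul)])]⟩
[16] ⟨S=[7 :: 10]; E=∅; C=[PRIM2(mul)]; D=∅⟩
[17] ⟨S=[70]; E=∅; C=∅; D=∅⟩
→ final value 70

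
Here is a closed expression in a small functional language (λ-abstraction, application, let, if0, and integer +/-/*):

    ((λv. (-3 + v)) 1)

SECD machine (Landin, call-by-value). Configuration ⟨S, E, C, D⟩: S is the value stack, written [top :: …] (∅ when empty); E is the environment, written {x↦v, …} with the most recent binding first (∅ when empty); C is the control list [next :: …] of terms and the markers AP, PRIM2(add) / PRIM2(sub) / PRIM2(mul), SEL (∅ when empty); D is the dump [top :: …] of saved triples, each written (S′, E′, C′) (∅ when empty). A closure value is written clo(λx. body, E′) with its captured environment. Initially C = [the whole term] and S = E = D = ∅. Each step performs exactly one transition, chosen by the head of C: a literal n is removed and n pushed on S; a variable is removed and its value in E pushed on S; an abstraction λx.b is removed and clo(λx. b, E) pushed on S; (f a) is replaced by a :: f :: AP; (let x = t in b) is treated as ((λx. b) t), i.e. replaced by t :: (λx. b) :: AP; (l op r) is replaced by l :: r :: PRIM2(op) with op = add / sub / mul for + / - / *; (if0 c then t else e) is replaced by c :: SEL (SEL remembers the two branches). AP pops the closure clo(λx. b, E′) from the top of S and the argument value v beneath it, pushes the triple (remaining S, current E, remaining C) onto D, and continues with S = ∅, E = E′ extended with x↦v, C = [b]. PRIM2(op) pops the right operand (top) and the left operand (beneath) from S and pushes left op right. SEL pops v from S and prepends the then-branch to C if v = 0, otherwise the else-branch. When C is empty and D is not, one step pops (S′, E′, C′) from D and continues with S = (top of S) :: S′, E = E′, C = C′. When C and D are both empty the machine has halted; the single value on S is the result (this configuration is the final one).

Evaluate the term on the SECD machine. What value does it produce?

0. [S=∅ | E=∅ | C=[((λv. (-3 + v)) 1)] | D=∅]
1. [S=∅ | E=∅ | C=[1 :: (λv. (-3 + v)) :: AP] | D=∅]
2. [S=[1] | E=∅ | C=[(λv. (-3 + v)) :: AP] | D=∅]
3. [S=[clo(λv. (-3 + v), ∅) :: 1] | E=∅ | C=[AP] | D=∅]
4. [S=∅ | E={v↦1} | C=[(-3 + v)] | D=[(∅, ∅, ∅)]]
5. [S=∅ | E={v↦1} | C=[-3 :: v :: PRIM2(add)] | D=[(∅, ∅, ∅)]]
6. [S=[-3] | E={v↦1} | C=[v :: PRIM2(add)] | D=[(∅, ∅, ∅)]]
7. [S=[1 :: -3] | E={v↦1} | C=[PRIM2(add)] | D=[(∅, ∅, ∅)]]
8. [S=[-2] | E={v↦1} | C=∅ | D=[(∅, ∅, ∅)]]
9. [S=[-2] | E=∅ | C=∅ | D=∅]
→ final value -2

Answer: -2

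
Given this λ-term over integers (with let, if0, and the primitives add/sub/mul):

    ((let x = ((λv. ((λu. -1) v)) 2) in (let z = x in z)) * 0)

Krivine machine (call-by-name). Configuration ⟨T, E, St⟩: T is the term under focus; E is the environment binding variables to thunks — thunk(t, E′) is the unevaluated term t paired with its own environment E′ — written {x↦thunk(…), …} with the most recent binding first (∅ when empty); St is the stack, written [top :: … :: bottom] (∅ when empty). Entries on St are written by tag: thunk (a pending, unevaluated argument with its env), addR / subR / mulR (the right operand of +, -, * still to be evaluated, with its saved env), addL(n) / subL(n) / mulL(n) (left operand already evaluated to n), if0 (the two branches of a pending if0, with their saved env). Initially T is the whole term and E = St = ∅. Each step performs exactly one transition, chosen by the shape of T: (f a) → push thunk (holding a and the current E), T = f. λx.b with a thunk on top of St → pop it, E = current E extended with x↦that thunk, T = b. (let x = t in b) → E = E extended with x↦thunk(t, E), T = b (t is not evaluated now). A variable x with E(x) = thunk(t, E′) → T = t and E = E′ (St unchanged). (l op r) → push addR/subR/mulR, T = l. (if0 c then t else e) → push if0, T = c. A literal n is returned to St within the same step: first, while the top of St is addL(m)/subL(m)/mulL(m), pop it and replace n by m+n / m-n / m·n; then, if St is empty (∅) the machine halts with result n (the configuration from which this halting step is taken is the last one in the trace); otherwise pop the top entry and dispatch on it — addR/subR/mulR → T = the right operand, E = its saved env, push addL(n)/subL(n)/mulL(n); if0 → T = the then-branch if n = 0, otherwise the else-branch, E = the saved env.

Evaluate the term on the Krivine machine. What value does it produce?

Answer: 0

Derivation:
0. ⟨T=((let x = ((λv. ((λu. -1) v)) 2) in (let z = x in z)) * 0); E=∅; St=∅⟩
1. ⟨T=(let x = ((λv. ((λu. -1) v)) 2) in (let z = x in z)); E=∅; St=[mulR]⟩
2. ⟨T=(let z = x in z); E={x↦thunk(((λv. ((λu. -1) v)) 2), ∅)}; St=[mulR]⟩
3. ⟨T=z; E={z↦thunk(x, {x↦thunk(((λv. ((λu. -1) v)) 2), ∅)}), x↦thunk(((λv. ((λu. -1) v)) 2), ∅)}; St=[mulR]⟩
4. ⟨T=x; E={x↦thunk(((λv. ((λu. -1) v)) 2), ∅)}; St=[mulR]⟩
5. ⟨T=((λv. ((λu. -1) v)) 2); E=∅; St=[mulR]⟩
6. ⟨T=(λv. ((λu. -1) v)); E=∅; St=[thunk :: mulR]⟩
7. ⟨T=((λu. -1) v); E={v↦thunk(2, ∅)}; St=[mulR]⟩
8. ⟨T=(λu. -1); E={v↦thunk(2, ∅)}; St=[thunk :: mulR]⟩
9. ⟨T=-1; E={u↦thunk(v, {v↦thunk(2, ∅)}), v↦thunk(2, ∅)}; St=[mulR]⟩
10. ⟨T=0; E=∅; St=[mulL(-1)]⟩
→ final value 0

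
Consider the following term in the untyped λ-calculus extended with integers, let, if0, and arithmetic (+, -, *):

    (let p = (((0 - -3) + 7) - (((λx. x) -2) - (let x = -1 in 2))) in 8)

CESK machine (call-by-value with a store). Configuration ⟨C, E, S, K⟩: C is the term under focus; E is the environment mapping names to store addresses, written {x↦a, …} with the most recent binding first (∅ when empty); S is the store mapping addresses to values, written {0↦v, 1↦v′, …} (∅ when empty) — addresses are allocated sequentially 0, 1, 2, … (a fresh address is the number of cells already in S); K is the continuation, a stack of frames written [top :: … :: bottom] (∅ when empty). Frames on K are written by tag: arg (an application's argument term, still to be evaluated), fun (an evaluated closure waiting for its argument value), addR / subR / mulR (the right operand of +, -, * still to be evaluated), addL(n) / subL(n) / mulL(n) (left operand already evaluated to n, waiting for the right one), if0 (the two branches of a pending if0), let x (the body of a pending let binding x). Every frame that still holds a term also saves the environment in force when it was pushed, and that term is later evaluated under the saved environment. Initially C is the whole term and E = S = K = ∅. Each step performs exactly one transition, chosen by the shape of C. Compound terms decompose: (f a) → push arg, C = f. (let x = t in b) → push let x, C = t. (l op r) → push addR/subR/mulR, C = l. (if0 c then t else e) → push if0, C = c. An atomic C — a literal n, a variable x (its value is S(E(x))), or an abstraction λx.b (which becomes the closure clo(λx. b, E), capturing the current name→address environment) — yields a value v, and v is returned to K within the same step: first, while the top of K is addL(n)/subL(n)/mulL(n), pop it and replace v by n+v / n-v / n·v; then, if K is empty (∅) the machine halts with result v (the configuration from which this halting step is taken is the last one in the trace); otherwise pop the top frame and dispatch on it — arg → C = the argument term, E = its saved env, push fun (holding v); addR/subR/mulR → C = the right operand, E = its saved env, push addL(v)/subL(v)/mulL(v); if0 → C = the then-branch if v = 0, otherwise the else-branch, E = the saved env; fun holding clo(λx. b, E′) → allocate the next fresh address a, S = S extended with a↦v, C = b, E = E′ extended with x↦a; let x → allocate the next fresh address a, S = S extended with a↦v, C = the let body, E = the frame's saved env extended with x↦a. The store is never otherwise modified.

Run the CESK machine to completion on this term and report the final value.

t=0: <C=(let p = (((0 - -3) + 7) - (((λx. x) -2) - (let x = -1 in 2))) in 8), E=∅, S=∅, K=∅>
t=1: <C=(((0 - -3) + 7) - (((λx. x) -2) - (let x = -1 in 2))), E=∅, S=∅, K=[let p]>
t=2: <C=((0 - -3) + 7), E=∅, S=∅, K=[subR :: let p]>
t=3: <C=(0 - -3), E=∅, S=∅, K=[addR :: subR :: let p]>
t=4: <C=0, E=∅, S=∅, K=[subR :: addR :: subR :: let p]>
t=5: <C=-3, E=∅, S=∅, K=[subL(0) :: addR :: subR :: let p]>
t=6: <C=7, E=∅, S=∅, K=[addL(3) :: subR :: let p]>
t=7: <C=(((λx. x) -2) - (let x = -1 in 2)), E=∅, S=∅, K=[subL(10) :: let p]>
t=8: <C=((λx. x) -2), E=∅, S=∅, K=[subR :: subL(10) :: let p]>
t=9: <C=(λx. x), E=∅, S=∅, K=[arg :: subR :: subL(10) :: let p]>
t=10: <C=-2, E=∅, S=∅, K=[fun :: subR :: subL(10) :: let p]>
t=11: <C=x, E={x↦0}, S={0↦-2}, K=[subR :: subL(10) :: let p]>
t=12: <C=(let x = -1 in 2), E=∅, S={0↦-2}, K=[subL(-2) :: subL(10) :: let p]>
t=13: <C=-1, E=∅, S={0↦-2}, K=[let x :: subL(-2) :: subL(10) :: let p]>
t=14: <C=2, E={x↦1}, S={0↦-2, 1↦-1}, K=[subL(-2) :: subL(10) :: let p]>
t=15: <C=8, E={p↦2}, S={0↦-2, 1↦-1, 2↦14}, K=∅>
→ final value 8

Answer: 8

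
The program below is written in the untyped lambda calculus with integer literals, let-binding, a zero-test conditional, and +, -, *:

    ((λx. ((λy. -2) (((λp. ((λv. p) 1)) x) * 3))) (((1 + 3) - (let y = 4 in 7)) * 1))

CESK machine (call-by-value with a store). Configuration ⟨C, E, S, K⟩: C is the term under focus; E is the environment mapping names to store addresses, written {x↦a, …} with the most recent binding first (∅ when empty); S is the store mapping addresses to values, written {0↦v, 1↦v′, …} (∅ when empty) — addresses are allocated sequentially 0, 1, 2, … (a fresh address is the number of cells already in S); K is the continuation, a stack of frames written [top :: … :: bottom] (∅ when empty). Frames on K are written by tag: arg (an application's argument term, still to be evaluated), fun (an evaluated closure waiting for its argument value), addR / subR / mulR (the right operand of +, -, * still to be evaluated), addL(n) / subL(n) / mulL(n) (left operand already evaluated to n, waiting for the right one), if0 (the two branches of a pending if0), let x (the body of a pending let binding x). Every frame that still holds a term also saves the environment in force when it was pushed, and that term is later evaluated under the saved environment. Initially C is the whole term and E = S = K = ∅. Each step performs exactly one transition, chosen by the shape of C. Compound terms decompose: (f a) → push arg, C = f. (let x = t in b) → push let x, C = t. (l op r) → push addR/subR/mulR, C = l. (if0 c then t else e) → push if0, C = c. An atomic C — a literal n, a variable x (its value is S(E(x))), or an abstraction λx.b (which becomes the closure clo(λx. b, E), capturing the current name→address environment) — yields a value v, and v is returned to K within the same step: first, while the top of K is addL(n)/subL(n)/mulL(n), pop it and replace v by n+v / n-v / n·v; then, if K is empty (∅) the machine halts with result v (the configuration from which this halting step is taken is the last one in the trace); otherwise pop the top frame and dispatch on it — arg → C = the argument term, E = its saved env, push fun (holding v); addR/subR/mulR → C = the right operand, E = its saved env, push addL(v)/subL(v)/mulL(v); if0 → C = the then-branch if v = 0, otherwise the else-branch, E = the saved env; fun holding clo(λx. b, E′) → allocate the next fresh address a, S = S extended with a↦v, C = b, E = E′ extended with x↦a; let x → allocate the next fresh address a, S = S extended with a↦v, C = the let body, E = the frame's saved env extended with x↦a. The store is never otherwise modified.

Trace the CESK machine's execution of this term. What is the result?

step 0: [C=((λx. ((λy. -2) (((λp. ((λv. p) 1)) x) * 3))) (((1 + 3) - (let y = 4 in 7)) * 1)) | E=∅ | S=∅ | K=∅]
step 1: [C=(λx. ((λy. -2) (((λp. ((λv. p) 1)) x) * 3))) | E=∅ | S=∅ | K=[arg]]
step 2: [C=(((1 + 3) - (let y = 4 in 7)) * 1) | E=∅ | S=∅ | K=[fun]]
step 3: [C=((1 + 3) - (let y = 4 in 7)) | E=∅ | S=∅ | K=[mulR :: fun]]
step 4: [C=(1 + 3) | E=∅ | S=∅ | K=[subR :: mulR :: fun]]
step 5: [C=1 | E=∅ | S=∅ | K=[addR :: subR :: mulR :: fun]]
step 6: [C=3 | E=∅ | S=∅ | K=[addL(1) :: subR :: mulR :: fun]]
step 7: [C=(let y = 4 in 7) | E=∅ | S=∅ | K=[subL(4) :: mulR :: fun]]
step 8: [C=4 | E=∅ | S=∅ | K=[let y :: subL(4) :: mulR :: fun]]
step 9: [C=7 | E={y↦0} | S={0↦4} | K=[subL(4) :: mulR :: fun]]
step 10: [C=1 | E=∅ | S={0↦4} | K=[mulL(-3) :: fun]]
step 11: [C=((λy. -2) (((λp. ((λv. p) 1)) x) * 3)) | E={x↦1} | S={0↦4, 1↦-3} | K=∅]
step 12: [C=(λy. -2) | E={x↦1} | S={0↦4, 1↦-3} | K=[arg]]
step 13: [C=(((λp. ((λv. p) 1)) x) * 3) | E={x↦1} | S={0↦4, 1↦-3} | K=[fun]]
step 14: [C=((λp. ((λv. p) 1)) x) | E={x↦1} | S={0↦4, 1↦-3} | K=[mulR :: fun]]
step 15: [C=(λp. ((λv. p) 1)) | E={x↦1} | S={0↦4, 1↦-3} | K=[arg :: mulR :: fun]]
step 16: [C=x | E={x↦1} | S={0↦4, 1↦-3} | K=[fun :: mulR :: fun]]
step 17: [C=((λv. p) 1) | E={p↦2, x↦1} | S={0↦4, 1↦-3, 2↦-3} | K=[mulR :: fun]]
step 18: [C=(λv. p) | E={p↦2, x↦1} | S={0↦4, 1↦-3, 2↦-3} | K=[arg :: mulR :: fun]]
step 19: [C=1 | E={p↦2, x↦1} | S={0↦4, 1↦-3, 2↦-3} | K=[fun :: mulR :: fun]]
step 20: [C=p | E={v↦3, p↦2, x↦1} | S={0↦4, 1↦-3, 2↦-3, 3↦1} | K=[mulR :: fun]]
step 21: [C=3 | E={x↦1} | S={0↦4, 1↦-3, 2↦-3, 3↦1} | K=[mulL(-3) :: fun]]
step 22: [C=-2 | E={y↦4, x↦1} | S={0↦4, 1↦-3, 2↦-3, 3↦1, 4↦-9} | K=∅]
→ final value -2

Answer: -2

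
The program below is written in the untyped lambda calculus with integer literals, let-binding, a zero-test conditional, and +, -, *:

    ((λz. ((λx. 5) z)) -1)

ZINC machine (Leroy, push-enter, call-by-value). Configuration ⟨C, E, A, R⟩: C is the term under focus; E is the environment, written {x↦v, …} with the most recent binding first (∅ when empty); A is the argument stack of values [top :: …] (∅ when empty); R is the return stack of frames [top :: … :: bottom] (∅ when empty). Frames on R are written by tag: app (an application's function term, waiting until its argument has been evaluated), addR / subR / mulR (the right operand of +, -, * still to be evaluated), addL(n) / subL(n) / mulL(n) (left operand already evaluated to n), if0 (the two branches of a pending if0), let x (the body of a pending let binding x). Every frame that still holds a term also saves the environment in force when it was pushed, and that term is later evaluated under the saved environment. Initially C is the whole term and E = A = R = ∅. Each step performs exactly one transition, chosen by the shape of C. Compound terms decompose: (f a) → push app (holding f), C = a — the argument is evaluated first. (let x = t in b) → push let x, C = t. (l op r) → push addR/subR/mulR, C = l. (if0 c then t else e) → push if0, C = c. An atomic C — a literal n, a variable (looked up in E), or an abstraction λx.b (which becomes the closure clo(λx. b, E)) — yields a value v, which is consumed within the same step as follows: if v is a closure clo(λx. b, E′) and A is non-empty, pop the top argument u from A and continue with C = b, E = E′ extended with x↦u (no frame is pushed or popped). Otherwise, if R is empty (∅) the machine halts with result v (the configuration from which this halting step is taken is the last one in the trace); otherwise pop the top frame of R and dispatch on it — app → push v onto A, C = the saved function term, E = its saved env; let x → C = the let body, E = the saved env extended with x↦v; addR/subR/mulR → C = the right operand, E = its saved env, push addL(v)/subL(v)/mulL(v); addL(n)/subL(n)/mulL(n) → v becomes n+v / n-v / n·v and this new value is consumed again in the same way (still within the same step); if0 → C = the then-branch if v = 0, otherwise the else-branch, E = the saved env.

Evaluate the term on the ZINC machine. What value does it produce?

0. <C=((λz. ((λx. 5) z)) -1), E=∅, A=∅, R=∅>
1. <C=-1, E=∅, A=∅, R=[app]>
2. <C=(λz. ((λx. 5) z)), E=∅, A=[-1], R=∅>
3. <C=((λx. 5) z), E={z↦-1}, A=∅, R=∅>
4. <C=z, E={z↦-1}, A=∅, R=[app]>
5. <C=(λx. 5), E={z↦-1}, A=[-1], R=∅>
6. <C=5, E={x↦-1, z↦-1}, A=∅, R=∅>
→ final value 5

Answer: 5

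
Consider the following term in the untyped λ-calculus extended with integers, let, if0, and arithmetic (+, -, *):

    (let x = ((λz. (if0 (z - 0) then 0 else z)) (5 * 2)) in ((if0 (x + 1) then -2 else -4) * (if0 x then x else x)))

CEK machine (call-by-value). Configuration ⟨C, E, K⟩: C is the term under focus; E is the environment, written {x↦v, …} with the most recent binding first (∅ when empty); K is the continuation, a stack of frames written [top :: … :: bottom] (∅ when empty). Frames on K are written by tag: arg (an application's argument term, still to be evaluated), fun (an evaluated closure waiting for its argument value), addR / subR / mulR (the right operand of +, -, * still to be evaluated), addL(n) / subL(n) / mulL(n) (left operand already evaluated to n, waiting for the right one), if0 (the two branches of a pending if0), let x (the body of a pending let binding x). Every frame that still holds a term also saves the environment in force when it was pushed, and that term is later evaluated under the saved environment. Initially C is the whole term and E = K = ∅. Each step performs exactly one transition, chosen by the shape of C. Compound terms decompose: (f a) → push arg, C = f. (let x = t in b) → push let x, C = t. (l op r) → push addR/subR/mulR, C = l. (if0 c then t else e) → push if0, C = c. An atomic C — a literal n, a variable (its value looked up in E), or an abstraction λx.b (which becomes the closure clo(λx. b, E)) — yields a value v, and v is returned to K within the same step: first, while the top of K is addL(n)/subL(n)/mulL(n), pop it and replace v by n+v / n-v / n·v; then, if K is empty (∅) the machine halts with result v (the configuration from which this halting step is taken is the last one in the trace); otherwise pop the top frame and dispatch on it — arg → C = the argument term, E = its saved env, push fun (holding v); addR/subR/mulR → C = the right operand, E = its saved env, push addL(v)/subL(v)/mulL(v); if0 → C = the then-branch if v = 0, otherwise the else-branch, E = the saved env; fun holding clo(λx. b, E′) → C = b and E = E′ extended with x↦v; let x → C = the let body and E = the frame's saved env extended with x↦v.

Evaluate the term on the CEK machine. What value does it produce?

[0] ⟨C=(let x = ((λz. (if0 (z - 0) then 0 else z)) (5 * 2)) in ((if0 (x + 1) then -2 else -4) * (if0 x then x else x))); E=∅; K=∅⟩
[1] ⟨C=((λz. (if0 (z - 0) then 0 else z)) (5 * 2)); E=∅; K=[let x]⟩
[2] ⟨C=(λz. (if0 (z - 0) then 0 else z)); E=∅; K=[arg :: let x]⟩
[3] ⟨C=(5 * 2); E=∅; K=[fun :: let x]⟩
[4] ⟨C=5; E=∅; K=[mulR :: fun :: let x]⟩
[5] ⟨C=2; E=∅; K=[mulL(5) :: fun :: let x]⟩
[6] ⟨C=(if0 (z - 0) then 0 else z); E={z↦10}; K=[let x]⟩
[7] ⟨C=(z - 0); E={z↦10}; K=[if0 :: let x]⟩
[8] ⟨C=z; E={z↦10}; K=[subR :: if0 :: let x]⟩
[9] ⟨C=0; E={z↦10}; K=[subL(10) :: if0 :: let x]⟩
[10] ⟨C=z; E={z↦10}; K=[let x]⟩
[11] ⟨C=((if0 (x + 1) then -2 else -4) * (if0 x then x else x)); E={x↦10}; K=∅⟩
[12] ⟨C=(if0 (x + 1) then -2 else -4); E={x↦10}; K=[mulR]⟩
[13] ⟨C=(x + 1); E={x↦10}; K=[if0 :: mulR]⟩
[14] ⟨C=x; E={x↦10}; K=[addR :: if0 :: mulR]⟩
[15] ⟨C=1; E={x↦10}; K=[addL(10) :: if0 :: mulR]⟩
[16] ⟨C=-4; E={x↦10}; K=[mulR]⟩
[17] ⟨C=(if0 x then x else x); E={x↦10}; K=[mulL(-4)]⟩
[18] ⟨C=x; E={x↦10}; K=[if0 :: mulL(-4)]⟩
[19] ⟨C=x; E={x↦10}; K=[mulL(-4)]⟩
→ final value -40

Answer: -40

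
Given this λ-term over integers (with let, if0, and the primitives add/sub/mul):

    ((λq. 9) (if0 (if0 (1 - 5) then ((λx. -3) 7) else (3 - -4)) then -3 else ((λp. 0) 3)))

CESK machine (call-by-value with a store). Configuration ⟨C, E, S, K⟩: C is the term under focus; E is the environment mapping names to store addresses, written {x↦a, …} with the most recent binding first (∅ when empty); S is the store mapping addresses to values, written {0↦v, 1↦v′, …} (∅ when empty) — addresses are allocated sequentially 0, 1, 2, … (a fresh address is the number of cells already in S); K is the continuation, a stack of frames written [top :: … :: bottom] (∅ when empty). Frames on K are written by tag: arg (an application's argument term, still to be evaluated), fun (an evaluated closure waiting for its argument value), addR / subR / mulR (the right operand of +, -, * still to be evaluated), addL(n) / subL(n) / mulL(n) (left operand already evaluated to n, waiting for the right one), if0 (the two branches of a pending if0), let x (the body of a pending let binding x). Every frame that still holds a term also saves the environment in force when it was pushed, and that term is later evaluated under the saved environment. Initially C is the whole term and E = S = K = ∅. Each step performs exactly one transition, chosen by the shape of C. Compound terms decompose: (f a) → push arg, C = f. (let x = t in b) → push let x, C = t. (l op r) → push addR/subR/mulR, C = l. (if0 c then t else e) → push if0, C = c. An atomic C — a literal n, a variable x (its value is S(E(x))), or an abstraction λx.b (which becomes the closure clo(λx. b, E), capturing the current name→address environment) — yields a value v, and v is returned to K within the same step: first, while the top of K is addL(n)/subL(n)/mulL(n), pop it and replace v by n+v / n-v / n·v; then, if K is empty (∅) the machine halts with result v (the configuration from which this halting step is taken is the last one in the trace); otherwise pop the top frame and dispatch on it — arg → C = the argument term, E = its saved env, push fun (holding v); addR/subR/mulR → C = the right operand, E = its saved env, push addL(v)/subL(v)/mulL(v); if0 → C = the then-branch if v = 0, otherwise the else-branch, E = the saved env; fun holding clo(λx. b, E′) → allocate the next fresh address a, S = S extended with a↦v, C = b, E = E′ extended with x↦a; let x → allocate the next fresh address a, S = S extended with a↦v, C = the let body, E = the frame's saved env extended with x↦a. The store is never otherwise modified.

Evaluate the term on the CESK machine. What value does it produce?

0. ⟨C=((λq. 9) (if0 (if0 (1 - 5) then ((λx. -3) 7) else (3 - -4)) then -3 else ((λp. 0) 3))); E=∅; S=∅; K=∅⟩
1. ⟨C=(λq. 9); E=∅; S=∅; K=[arg]⟩
2. ⟨C=(if0 (if0 (1 - 5) then ((λx. -3) 7) else (3 - -4)) then -3 else ((λp. 0) 3)); E=∅; S=∅; K=[fun]⟩
3. ⟨C=(if0 (1 - 5) then ((λx. -3) 7) else (3 - -4)); E=∅; S=∅; K=[if0 :: fun]⟩
4. ⟨C=(1 - 5); E=∅; S=∅; K=[if0 :: if0 :: fun]⟩
5. ⟨C=1; E=∅; S=∅; K=[subR :: if0 :: if0 :: fun]⟩
6. ⟨C=5; E=∅; S=∅; K=[subL(1) :: if0 :: if0 :: fun]⟩
7. ⟨C=(3 - -4); E=∅; S=∅; K=[if0 :: fun]⟩
8. ⟨C=3; E=∅; S=∅; K=[subR :: if0 :: fun]⟩
9. ⟨C=-4; E=∅; S=∅; K=[subL(3) :: if0 :: fun]⟩
10. ⟨C=((λp. 0) 3); E=∅; S=∅; K=[fun]⟩
11. ⟨C=(λp. 0); E=∅; S=∅; K=[arg :: fun]⟩
12. ⟨C=3; E=∅; S=∅; K=[fun :: fun]⟩
13. ⟨C=0; E={p↦0}; S={0↦3}; K=[fun]⟩
14. ⟨C=9; E={q↦1}; S={0↦3, 1↦0}; K=∅⟩
→ final value 9

Answer: 9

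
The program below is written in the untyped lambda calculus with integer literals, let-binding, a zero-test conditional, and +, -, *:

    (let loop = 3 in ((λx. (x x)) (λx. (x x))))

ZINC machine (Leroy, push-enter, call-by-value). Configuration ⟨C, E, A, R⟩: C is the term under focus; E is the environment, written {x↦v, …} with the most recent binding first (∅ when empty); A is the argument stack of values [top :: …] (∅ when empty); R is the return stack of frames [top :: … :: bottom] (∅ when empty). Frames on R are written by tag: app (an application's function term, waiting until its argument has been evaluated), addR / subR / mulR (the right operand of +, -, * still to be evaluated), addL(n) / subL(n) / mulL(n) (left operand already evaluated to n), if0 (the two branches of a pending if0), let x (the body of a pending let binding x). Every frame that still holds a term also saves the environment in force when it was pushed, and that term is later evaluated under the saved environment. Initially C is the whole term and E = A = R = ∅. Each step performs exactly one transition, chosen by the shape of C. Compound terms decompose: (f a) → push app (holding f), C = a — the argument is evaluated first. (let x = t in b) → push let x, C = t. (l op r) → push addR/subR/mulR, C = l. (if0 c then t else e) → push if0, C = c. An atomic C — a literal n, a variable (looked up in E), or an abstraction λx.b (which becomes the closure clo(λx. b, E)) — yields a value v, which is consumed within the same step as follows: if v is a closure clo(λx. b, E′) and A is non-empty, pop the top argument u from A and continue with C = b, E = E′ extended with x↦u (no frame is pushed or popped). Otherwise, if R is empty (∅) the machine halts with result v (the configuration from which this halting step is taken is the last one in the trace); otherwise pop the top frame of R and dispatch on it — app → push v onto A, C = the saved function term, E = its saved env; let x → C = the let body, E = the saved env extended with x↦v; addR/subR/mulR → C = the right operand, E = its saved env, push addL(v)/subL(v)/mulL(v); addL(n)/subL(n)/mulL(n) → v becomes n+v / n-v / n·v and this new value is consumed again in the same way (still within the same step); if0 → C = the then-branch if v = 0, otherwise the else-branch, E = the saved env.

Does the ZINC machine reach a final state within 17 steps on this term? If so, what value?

0. <C=(let loop = 3 in ((λx. (x x)) (λx. (x x)))), E=∅, A=∅, R=∅>
1. <C=3, E=∅, A=∅, R=[let loop]>
2. <C=((λx. (x x)) (λx. (x x))), E={loop↦3}, A=∅, R=∅>
3. <C=(λx. (x x)), E={loop↦3}, A=∅, R=[app]>
4. <C=(λx. (x x)), E={loop↦3}, A=[clo(λx. (x x), {loop↦3})], R=∅>
5. <C=(x x), E={x↦clo(λx. (x x), {loop↦3}), loop↦3}, A=∅, R=∅>
6. <C=x, E={x↦clo(λx. (x x), {loop↦3}), loop↦3}, A=∅, R=[app]>
7. <C=x, E={x↦clo(λx. (x x), {loop↦3}), loop↦3}, A=[clo(λx. (x x), {loop↦3})], R=∅>
… configuration repeats with period 3 (steps 5–7 recur indefinitely) …

Answer: DIVERGES (no final state within 17 steps)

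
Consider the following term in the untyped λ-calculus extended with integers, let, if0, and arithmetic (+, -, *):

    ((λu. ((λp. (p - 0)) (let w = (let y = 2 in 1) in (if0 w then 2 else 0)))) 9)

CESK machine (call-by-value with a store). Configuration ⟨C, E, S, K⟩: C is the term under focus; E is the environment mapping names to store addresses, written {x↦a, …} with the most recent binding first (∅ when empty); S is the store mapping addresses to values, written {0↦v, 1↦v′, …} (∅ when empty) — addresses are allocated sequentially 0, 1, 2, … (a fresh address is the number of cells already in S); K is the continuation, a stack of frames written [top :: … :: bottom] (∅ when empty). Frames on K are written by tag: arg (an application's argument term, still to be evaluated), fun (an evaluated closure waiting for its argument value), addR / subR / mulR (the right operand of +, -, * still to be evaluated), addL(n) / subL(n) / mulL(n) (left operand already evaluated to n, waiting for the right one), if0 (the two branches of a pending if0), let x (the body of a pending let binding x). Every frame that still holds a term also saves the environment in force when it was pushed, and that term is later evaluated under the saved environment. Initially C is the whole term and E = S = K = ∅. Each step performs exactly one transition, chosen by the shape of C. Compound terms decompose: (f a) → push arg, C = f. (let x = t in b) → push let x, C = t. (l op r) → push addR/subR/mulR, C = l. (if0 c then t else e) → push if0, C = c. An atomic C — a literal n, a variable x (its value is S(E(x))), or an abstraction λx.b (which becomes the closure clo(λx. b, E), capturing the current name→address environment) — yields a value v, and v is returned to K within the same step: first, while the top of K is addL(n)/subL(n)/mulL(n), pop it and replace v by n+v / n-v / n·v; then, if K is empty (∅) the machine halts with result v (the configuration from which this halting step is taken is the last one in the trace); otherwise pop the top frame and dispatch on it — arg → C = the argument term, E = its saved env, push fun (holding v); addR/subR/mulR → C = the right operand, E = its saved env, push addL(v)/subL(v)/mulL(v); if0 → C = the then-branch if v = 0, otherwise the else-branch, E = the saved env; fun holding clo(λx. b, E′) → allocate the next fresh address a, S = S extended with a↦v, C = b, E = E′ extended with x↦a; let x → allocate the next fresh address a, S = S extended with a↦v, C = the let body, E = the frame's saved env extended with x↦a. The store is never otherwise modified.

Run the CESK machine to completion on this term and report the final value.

step 0: ⟨C=((λu. ((λp. (p - 0)) (let w = (let y = 2 in 1) in (if0 w then 2 else 0)))) 9); E=∅; S=∅; K=∅⟩
step 1: ⟨C=(λu. ((λp. (p - 0)) (let w = (let y = 2 in 1) in (if0 w then 2 else 0)))); E=∅; S=∅; K=[arg]⟩
step 2: ⟨C=9; E=∅; S=∅; K=[fun]⟩
step 3: ⟨C=((λp. (p - 0)) (let w = (let y = 2 in 1) in (if0 w then 2 else 0))); E={u↦0}; S={0↦9}; K=∅⟩
step 4: ⟨C=(λp. (p - 0)); E={u↦0}; S={0↦9}; K=[arg]⟩
step 5: ⟨C=(let w = (let y = 2 in 1) in (if0 w then 2 else 0)); E={u↦0}; S={0↦9}; K=[fun]⟩
step 6: ⟨C=(let y = 2 in 1); E={u↦0}; S={0↦9}; K=[let w :: fun]⟩
step 7: ⟨C=2; E={u↦0}; S={0↦9}; K=[let y :: let w :: fun]⟩
step 8: ⟨C=1; E={y↦1, u↦0}; S={0↦9, 1↦2}; K=[let w :: fun]⟩
step 9: ⟨C=(if0 w then 2 else 0); E={w↦2, u↦0}; S={0↦9, 1↦2, 2↦1}; K=[fun]⟩
step 10: ⟨C=w; E={w↦2, u↦0}; S={0↦9, 1↦2, 2↦1}; K=[if0 :: fun]⟩
step 11: ⟨C=0; E={w↦2, u↦0}; S={0↦9, 1↦2, 2↦1}; K=[fun]⟩
step 12: ⟨C=(p - 0); E={p↦3, u↦0}; S={0↦9, 1↦2, 2↦1, 3↦0}; K=∅⟩
step 13: ⟨C=p; E={p↦3, u↦0}; S={0↦9, 1↦2, 2↦1, 3↦0}; K=[subR]⟩
step 14: ⟨C=0; E={p↦3, u↦0}; S={0↦9, 1↦2, 2↦1, 3↦0}; K=[subL(0)]⟩
→ final value 0

Answer: 0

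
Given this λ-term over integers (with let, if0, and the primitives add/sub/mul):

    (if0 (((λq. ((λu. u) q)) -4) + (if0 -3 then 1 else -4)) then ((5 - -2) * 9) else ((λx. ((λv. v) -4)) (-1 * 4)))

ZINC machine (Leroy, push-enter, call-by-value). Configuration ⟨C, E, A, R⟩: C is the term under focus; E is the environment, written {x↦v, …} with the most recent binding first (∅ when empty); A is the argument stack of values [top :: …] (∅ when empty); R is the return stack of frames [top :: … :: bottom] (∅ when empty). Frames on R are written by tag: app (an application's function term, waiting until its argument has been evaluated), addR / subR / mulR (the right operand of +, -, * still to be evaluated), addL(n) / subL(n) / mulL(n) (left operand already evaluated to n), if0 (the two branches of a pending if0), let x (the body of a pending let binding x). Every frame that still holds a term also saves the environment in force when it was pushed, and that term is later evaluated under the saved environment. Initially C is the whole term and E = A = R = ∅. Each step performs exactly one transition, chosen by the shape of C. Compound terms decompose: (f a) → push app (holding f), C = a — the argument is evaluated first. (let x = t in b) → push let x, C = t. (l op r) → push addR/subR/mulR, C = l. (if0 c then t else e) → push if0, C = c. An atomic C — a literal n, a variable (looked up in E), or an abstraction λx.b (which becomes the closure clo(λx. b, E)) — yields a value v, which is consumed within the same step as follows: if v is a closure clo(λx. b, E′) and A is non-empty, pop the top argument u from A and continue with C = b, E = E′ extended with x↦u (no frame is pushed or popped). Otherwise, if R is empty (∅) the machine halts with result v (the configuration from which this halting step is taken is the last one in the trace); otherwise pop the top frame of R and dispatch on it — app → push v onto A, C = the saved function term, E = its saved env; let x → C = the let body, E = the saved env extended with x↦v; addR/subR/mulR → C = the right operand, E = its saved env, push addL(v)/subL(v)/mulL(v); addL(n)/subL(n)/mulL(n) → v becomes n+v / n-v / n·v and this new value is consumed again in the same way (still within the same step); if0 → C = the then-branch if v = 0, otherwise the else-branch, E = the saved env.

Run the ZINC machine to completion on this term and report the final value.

Answer: -4

Execution trace:
[0] ⟨C=(if0 (((λq. ((λu. u) q)) -4) + (if0 -3 then 1 else -4)) then ((5 - -2) * 9) else ((λx. ((λv. v) -4)) (-1 * 4))); E=∅; A=∅; R=∅⟩
[1] ⟨C=(((λq. ((λu. u) q)) -4) + (if0 -3 then 1 else -4)); E=∅; A=∅; R=[if0]⟩
[2] ⟨C=((λq. ((λu. u) q)) -4); E=∅; A=∅; R=[addR :: if0]⟩
[3] ⟨C=-4; E=∅; A=∅; R=[app :: addR :: if0]⟩
[4] ⟨C=(λq. ((λu. u) q)); E=∅; A=[-4]; R=[addR :: if0]⟩
[5] ⟨C=((λu. u) q); E={q↦-4}; A=∅; R=[addR :: if0]⟩
[6] ⟨C=q; E={q↦-4}; A=∅; R=[app :: addR :: if0]⟩
[7] ⟨C=(λu. u); E={q↦-4}; A=[-4]; R=[addR :: if0]⟩
[8] ⟨C=u; E={u↦-4, q↦-4}; A=∅; R=[addR :: if0]⟩
[9] ⟨C=(if0 -3 then 1 else -4); E=∅; A=∅; R=[addL(-4) :: if0]⟩
[10] ⟨C=-3; E=∅; A=∅; R=[if0 :: addL(-4) :: if0]⟩
[11] ⟨C=-4; E=∅; A=∅; R=[addL(-4) :: if0]⟩
[12] ⟨C=((λx. ((λv. v) -4)) (-1 * 4)); E=∅; A=∅; R=∅⟩
[13] ⟨C=(-1 * 4); E=∅; A=∅; R=[app]⟩
[14] ⟨C=-1; E=∅; A=∅; R=[mulR :: app]⟩
[15] ⟨C=4; E=∅; A=∅; R=[mulL(-1) :: app]⟩
[16] ⟨C=(λx. ((λv. v) -4)); E=∅; A=[-4]; R=∅⟩
[17] ⟨C=((λv. v) -4); E={x↦-4}; A=∅; R=∅⟩
[18] ⟨C=-4; E={x↦-4}; A=∅; R=[app]⟩
[19] ⟨C=(λv. v); E={x↦-4}; A=[-4]; R=∅⟩
[20] ⟨C=v; E={v↦-4, x↦-4}; A=∅; R=∅⟩
→ final value -4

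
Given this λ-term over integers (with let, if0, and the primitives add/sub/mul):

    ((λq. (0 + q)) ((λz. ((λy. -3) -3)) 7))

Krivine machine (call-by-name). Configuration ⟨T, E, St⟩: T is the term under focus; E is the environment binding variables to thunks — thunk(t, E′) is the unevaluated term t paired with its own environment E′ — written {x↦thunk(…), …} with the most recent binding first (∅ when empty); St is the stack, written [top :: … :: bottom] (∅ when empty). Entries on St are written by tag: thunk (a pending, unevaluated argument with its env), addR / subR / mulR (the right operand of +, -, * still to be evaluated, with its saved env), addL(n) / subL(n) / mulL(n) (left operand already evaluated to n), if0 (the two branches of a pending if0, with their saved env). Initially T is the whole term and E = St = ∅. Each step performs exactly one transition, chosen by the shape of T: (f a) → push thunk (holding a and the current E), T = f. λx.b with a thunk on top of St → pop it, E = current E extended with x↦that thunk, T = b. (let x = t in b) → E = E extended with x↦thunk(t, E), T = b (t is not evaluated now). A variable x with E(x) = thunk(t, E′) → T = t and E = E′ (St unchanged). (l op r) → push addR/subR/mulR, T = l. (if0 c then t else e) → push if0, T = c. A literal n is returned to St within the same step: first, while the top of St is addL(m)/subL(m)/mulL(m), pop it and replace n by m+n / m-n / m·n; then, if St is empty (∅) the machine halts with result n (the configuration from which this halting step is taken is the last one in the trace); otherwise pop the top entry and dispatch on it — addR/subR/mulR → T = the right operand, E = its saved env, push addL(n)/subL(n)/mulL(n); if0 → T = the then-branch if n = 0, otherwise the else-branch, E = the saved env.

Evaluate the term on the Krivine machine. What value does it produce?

Answer: -3

Execution trace:
0. [T=((λq. (0 + q)) ((λz. ((λy. -3) -3)) 7)) | E=∅ | St=∅]
1. [T=(λq. (0 + q)) | E=∅ | St=[thunk]]
2. [T=(0 + q) | E={q↦thunk(((λz. ((λy. -3) -3)) 7), ∅)} | St=∅]
3. [T=0 | E={q↦thunk(((λz. ((λy. -3) -3)) 7), ∅)} | St=[addR]]
4. [T=q | E={q↦thunk(((λz. ((λy. -3) -3)) 7), ∅)} | St=[addL(0)]]
5. [T=((λz. ((λy. -3) -3)) 7) | E=∅ | St=[addL(0)]]
6. [T=(λz. ((λy. -3) -3)) | E=∅ | St=[thunk :: addL(0)]]
7. [T=((λy. -3) -3) | E={z↦thunk(7, ∅)} | St=[addL(0)]]
8. [T=(λy. -3) | E={z↦thunk(7, ∅)} | St=[thunk :: addL(0)]]
9. [T=-3 | E={y↦thunk(-3, {z↦thunk(7, ∅)}), z↦thunk(7, ∅)} | St=[addL(0)]]
→ final value -3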